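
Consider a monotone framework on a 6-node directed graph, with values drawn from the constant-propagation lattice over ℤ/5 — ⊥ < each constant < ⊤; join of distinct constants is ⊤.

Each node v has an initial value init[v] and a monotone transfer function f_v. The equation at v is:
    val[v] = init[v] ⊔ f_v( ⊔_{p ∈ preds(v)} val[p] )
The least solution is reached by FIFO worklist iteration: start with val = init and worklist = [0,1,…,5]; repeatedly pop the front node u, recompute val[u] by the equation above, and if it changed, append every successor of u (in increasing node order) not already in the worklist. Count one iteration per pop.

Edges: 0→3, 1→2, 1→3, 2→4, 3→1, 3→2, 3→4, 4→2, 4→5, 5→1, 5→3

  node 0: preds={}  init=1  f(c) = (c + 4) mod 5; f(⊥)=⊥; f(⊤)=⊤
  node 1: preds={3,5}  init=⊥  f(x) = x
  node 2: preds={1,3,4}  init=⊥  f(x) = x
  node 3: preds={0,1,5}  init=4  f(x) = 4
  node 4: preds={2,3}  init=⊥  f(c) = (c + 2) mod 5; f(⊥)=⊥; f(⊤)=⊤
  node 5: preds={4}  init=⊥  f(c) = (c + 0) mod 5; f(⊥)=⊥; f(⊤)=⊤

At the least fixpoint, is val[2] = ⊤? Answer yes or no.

yes

Trace (14 dequeues):
  [1] u=0 | in ⊥ | out 1 | ==
  [2] u=1 | in 4 | out 4 | prev ⊥ | push {}
  [3] u=2 | in 4 | out 4 | prev ⊥ | push {}
  [4] u=3 | in ⊤ | out 4 | ==
  [5] u=4 | in 4 | out 1 | prev ⊥ | push {2}
  [6] u=5 | in 1 | out 1 | prev ⊥ | push {1,3}
  [7] u=2 | in ⊤ | out ⊤ | prev 4 | push {4}
  [8] u=1 | in ⊤ | out ⊤ | prev 4 | push {2}
  [9] u=3 | in ⊤ | out 4 | ==
  [10] u=4 | in ⊤ | out ⊤ | prev 1 | push {5}
  [11] u=2 | in ⊤ | out ⊤ | ==
  [12] u=5 | in ⊤ | out ⊤ | prev 1 | push {1,3}
  [13] u=1 | in ⊤ | out ⊤ | ==
  [14] u=3 | in ⊤ | out 4 | ==

Converged values:
  [0] 1
  [1] ⊤
  [2] ⊤
  [3] 4
  [4] ⊤
  [5] ⊤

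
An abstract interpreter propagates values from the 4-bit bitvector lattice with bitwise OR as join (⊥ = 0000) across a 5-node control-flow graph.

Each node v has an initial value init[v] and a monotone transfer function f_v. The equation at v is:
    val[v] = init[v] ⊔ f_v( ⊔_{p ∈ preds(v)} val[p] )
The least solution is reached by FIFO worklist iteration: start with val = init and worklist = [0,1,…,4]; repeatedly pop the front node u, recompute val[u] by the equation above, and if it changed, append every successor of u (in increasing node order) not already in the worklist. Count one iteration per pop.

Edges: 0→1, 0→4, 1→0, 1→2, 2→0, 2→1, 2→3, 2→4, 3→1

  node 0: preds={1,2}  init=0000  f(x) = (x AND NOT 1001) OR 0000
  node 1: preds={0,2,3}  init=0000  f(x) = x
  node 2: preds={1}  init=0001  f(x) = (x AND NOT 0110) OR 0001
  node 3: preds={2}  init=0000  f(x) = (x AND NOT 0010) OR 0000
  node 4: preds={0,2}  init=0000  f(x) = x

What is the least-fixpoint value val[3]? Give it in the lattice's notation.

Iteration log — 7 steps:
  step 1. node 0  ⊔preds=0001  new=0000  stable
  step 2. node 1  ⊔preds=0001  new=0001  old=0000  +wl: 0
  step 3. node 2  ⊔preds=0001  new=0001  stable
  step 4. node 3  ⊔preds=0001  new=0001  old=0000  +wl: 1
  step 5. node 4  ⊔preds=0001  new=0001  old=0000  +wl: 
  step 6. node 0  ⊔preds=0001  new=0000  stable
  step 7. node 1  ⊔preds=0001  new=0001  stable

Least fixpoint reached:
  node 0: 0000
  node 1: 0001
  node 2: 0001
  node 3: 0001
  node 4: 0001

0001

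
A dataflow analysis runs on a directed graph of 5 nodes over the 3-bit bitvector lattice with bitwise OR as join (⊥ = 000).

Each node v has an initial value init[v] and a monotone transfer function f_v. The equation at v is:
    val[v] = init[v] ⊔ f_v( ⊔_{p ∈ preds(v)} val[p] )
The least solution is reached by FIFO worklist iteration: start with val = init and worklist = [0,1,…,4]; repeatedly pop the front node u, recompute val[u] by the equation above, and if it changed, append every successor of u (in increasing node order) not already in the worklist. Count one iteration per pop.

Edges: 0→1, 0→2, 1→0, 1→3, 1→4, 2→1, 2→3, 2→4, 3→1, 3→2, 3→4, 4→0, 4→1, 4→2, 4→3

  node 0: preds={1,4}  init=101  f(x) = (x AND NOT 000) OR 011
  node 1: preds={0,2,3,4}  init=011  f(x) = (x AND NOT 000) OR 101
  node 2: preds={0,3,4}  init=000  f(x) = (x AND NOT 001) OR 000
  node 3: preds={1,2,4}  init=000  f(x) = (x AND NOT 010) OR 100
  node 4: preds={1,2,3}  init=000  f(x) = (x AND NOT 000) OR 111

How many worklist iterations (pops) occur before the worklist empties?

Iteration log — 9 steps:
  step 1. node 0  ⊔preds=011  new=111  old=101  +wl: 
  step 2. node 1  ⊔preds=111  new=111  old=011  +wl: 0
  step 3. node 2  ⊔preds=111  new=110  old=000  +wl: 1
  step 4. node 3  ⊔preds=111  new=101  old=000  +wl: 2
  step 5. node 4  ⊔preds=111  new=111  old=000  +wl: 3
  step 6. node 0  ⊔preds=111  new=111  stable
  step 7. node 1  ⊔preds=111  new=111  stable
  step 8. node 2  ⊔preds=111  new=110  stable
  step 9. node 3  ⊔preds=111  new=101  stable

Least fixpoint reached:
  node 0: 111
  node 1: 111
  node 2: 110
  node 3: 101
  node 4: 111

9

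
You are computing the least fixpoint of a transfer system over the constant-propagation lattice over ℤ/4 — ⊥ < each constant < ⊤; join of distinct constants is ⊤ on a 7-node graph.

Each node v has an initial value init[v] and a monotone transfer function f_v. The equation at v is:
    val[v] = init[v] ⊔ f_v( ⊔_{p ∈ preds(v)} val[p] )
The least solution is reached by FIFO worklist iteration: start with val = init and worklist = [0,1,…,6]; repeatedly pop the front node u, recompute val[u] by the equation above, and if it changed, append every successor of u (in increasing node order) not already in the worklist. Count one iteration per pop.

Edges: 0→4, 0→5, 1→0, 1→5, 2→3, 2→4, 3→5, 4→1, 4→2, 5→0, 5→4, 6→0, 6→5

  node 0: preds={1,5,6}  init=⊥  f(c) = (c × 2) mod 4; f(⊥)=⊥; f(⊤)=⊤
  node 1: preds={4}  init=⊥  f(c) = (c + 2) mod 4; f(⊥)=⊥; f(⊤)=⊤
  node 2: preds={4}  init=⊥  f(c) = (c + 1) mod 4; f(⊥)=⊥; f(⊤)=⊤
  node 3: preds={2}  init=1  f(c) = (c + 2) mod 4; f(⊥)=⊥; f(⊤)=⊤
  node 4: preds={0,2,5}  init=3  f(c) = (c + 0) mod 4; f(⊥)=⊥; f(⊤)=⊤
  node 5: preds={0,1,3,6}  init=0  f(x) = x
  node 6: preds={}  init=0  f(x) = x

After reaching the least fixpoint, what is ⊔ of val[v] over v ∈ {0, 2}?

Trace (14 dequeues):
  [1] u=0 | in 0 | out 0 | prev ⊥ | push {}
  [2] u=1 | in 3 | out 1 | prev ⊥ | push {0}
  [3] u=2 | in 3 | out 0 | prev ⊥ | push {}
  [4] u=3 | in 0 | out ⊤ | prev 1 | push {}
  [5] u=4 | in 0 | out ⊤ | prev 3 | push {1,2}
  [6] u=5 | in ⊤ | out ⊤ | prev 0 | push {4}
  [7] u=6 | in ⊥ | out 0 | ==
  [8] u=0 | in ⊤ | out ⊤ | prev 0 | push {5}
  [9] u=1 | in ⊤ | out ⊤ | prev 1 | push {0}
  [10] u=2 | in ⊤ | out ⊤ | prev 0 | push {3}
  [11] u=4 | in ⊤ | out ⊤ | ==
  [12] u=5 | in ⊤ | out ⊤ | ==
  [13] u=0 | in ⊤ | out ⊤ | ==
  [14] u=3 | in ⊤ | out ⊤ | ==

Converged values:
  [0] ⊤
  [1] ⊤
  [2] ⊤
  [3] ⊤
  [4] ⊤
  [5] ⊤
  [6] 0

⊤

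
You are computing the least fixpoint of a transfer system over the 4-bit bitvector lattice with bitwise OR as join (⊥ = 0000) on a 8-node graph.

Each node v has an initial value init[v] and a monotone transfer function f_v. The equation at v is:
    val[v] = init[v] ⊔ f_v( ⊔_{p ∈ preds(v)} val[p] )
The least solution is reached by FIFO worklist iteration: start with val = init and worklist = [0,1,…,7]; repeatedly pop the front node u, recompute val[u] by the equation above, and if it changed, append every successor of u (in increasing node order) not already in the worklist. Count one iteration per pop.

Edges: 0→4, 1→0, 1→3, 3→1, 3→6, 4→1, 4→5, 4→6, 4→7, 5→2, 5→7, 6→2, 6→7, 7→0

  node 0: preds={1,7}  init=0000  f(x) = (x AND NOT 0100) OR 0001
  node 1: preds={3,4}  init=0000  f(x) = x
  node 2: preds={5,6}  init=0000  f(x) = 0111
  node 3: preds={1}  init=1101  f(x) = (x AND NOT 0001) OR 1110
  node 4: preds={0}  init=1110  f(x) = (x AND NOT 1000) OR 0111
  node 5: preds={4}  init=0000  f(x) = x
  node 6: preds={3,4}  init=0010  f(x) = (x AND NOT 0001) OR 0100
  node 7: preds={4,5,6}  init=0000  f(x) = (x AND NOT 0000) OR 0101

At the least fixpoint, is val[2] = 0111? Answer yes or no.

Iteration log — 12 steps:
  step 1. node 0  ⊔preds=0000  new=0001  old=0000  +wl: 
  step 2. node 1  ⊔preds=1111  new=1111  old=0000  +wl: 0
  step 3. node 2  ⊔preds=0010  new=0111  old=0000  +wl: 
  step 4. node 3  ⊔preds=1111  new=1111  old=1101  +wl: 1
  step 5. node 4  ⊔preds=0001  new=1111  old=1110  +wl: 
  step 6. node 5  ⊔preds=1111  new=1111  old=0000  +wl: 2
  step 7. node 6  ⊔preds=1111  new=1110  old=0010  +wl: 
  step 8. node 7  ⊔preds=1111  new=1111  old=0000  +wl: 
  step 9. node 0  ⊔preds=1111  new=1011  old=0001  +wl: 4
  step 10. node 1  ⊔preds=1111  new=1111  stable
  step 11. node 2  ⊔preds=1111  new=0111  stable
  step 12. node 4  ⊔preds=1011  new=1111  stable

Least fixpoint reached:
  node 0: 1011
  node 1: 1111
  node 2: 0111
  node 3: 1111
  node 4: 1111
  node 5: 1111
  node 6: 1110
  node 7: 1111

yes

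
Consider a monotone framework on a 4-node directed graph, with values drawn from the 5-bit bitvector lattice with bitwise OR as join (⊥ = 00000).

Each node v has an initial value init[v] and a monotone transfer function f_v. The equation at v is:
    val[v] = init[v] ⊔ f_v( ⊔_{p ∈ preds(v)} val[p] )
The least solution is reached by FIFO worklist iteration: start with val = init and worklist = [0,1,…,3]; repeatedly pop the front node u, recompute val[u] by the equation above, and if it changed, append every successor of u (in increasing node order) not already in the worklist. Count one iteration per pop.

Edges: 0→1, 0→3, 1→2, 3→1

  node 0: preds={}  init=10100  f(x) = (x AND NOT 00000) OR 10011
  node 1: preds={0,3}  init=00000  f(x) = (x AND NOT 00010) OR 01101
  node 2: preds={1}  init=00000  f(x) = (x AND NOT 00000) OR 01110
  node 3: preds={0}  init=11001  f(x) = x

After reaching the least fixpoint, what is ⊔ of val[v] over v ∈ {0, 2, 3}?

11111

Trace (5 dequeues):
  [1] u=0 | in 00000 | out 10111 | prev 10100 | push {}
  [2] u=1 | in 11111 | out 11101 | prev 00000 | push {}
  [3] u=2 | in 11101 | out 11111 | prev 00000 | push {}
  [4] u=3 | in 10111 | out 11111 | prev 11001 | push {1}
  [5] u=1 | in 11111 | out 11101 | ==

Converged values:
  [0] 10111
  [1] 11101
  [2] 11111
  [3] 11111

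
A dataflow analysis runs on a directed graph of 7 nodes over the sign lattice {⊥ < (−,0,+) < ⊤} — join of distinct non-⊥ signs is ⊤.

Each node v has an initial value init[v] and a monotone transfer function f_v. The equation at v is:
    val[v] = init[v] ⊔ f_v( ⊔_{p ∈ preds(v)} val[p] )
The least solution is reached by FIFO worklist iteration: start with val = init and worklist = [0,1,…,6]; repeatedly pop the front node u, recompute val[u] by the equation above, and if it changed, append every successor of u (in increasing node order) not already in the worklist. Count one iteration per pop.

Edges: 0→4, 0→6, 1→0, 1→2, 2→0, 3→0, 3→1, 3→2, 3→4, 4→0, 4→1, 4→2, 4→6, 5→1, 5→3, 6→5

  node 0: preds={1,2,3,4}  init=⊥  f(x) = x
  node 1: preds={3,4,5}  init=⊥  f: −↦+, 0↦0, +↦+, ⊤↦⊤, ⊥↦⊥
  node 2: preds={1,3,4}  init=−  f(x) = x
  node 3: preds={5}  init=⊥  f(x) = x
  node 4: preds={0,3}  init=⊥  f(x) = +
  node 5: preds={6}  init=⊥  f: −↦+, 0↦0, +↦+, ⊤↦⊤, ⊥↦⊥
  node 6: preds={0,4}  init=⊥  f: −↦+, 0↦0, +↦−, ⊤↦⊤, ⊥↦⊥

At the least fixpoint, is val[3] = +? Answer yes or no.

no

Trace (20 dequeues):
  [1] u=0 | in − | out − | prev ⊥ | push {}
  [2] u=1 | in ⊥ | out ⊥ | ==
  [3] u=2 | in ⊥ | out − | ==
  [4] u=3 | in ⊥ | out ⊥ | ==
  [5] u=4 | in − | out + | prev ⊥ | push {0,1,2}
  [6] u=5 | in ⊥ | out ⊥ | ==
  [7] u=6 | in ⊤ | out ⊤ | prev ⊥ | push {5}
  [8] u=0 | in ⊤ | out ⊤ | prev − | push {4,6}
  [9] u=1 | in + | out + | prev ⊥ | push {0}
  [10] u=2 | in + | out ⊤ | prev − | push {}
  [11] u=5 | in ⊤ | out ⊤ | prev ⊥ | push {1,3}
  [12] u=4 | in ⊤ | out + | ==
  [13] u=6 | in ⊤ | out ⊤ | ==
  [14] u=0 | in ⊤ | out ⊤ | ==
  [15] u=1 | in ⊤ | out ⊤ | prev + | push {0,2}
  [16] u=3 | in ⊤ | out ⊤ | prev ⊥ | push {1,4}
  [17] u=0 | in ⊤ | out ⊤ | ==
  [18] u=2 | in ⊤ | out ⊤ | ==
  [19] u=1 | in ⊤ | out ⊤ | ==
  [20] u=4 | in ⊤ | out + | ==

Converged values:
  [0] ⊤
  [1] ⊤
  [2] ⊤
  [3] ⊤
  [4] +
  [5] ⊤
  [6] ⊤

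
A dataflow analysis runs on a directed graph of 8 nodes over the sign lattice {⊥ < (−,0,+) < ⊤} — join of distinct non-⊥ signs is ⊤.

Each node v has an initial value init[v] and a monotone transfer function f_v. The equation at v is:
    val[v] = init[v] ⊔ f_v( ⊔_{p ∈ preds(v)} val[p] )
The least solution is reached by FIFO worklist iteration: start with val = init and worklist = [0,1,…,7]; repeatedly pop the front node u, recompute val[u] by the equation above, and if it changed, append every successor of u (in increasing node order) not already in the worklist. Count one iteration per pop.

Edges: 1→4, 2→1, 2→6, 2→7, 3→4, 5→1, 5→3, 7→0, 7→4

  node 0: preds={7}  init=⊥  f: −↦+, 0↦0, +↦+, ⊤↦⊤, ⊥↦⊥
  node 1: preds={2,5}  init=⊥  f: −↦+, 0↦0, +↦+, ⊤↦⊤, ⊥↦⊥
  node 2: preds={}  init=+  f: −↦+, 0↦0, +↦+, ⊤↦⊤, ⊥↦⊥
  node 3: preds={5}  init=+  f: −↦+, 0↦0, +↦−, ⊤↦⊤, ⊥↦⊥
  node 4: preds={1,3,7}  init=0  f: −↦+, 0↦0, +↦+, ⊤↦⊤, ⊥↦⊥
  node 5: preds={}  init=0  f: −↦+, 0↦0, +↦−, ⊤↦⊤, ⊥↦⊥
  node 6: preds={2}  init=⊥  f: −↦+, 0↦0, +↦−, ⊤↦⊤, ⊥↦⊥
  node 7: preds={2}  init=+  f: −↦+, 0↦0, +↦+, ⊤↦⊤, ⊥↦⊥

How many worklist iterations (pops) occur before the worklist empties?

8

Worklist (8 pops):
  #1 pop 0: in=+ → + (was ⊥); enqueue []
  #2 pop 1: in=⊤ → ⊤ (was ⊥); enqueue []
  #3 pop 2: in=⊥ → + (no change)
  #4 pop 3: in=0 → ⊤ (was +); enqueue []
  #5 pop 4: in=⊤ → ⊤ (was 0); enqueue []
  #6 pop 5: in=⊥ → 0 (no change)
  #7 pop 6: in=+ → − (was ⊥); enqueue []
  #8 pop 7: in=+ → + (no change)

Fixpoint:
  val[0] = +
  val[1] = ⊤
  val[2] = +
  val[3] = ⊤
  val[4] = ⊤
  val[5] = 0
  val[6] = −
  val[7] = +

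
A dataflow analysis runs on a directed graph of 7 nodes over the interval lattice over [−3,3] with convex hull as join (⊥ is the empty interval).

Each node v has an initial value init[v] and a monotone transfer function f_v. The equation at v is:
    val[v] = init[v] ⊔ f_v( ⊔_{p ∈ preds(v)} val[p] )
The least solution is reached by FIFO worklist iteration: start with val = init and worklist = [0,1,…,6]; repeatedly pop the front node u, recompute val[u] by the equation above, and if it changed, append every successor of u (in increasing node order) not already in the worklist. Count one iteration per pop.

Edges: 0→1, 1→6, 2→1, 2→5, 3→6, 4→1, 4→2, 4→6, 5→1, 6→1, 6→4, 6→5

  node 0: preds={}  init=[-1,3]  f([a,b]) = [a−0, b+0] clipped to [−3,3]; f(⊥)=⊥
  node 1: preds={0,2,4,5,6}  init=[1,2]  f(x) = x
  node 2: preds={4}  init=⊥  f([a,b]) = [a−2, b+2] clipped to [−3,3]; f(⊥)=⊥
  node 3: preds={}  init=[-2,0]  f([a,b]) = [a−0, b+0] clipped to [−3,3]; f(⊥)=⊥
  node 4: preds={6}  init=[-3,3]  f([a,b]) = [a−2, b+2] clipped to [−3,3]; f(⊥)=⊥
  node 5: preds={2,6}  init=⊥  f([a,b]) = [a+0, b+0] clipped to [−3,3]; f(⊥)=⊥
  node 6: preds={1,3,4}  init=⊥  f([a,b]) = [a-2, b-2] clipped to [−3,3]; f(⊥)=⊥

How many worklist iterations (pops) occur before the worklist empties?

10

Trace (10 dequeues):
  [1] u=0 | in ⊥ | out [-1,3] | ==
  [2] u=1 | in [-3,3] | out [-3,3] | prev [1,2] | push {}
  [3] u=2 | in [-3,3] | out [-3,3] | prev ⊥ | push {1}
  [4] u=3 | in ⊥ | out [-2,0] | ==
  [5] u=4 | in ⊥ | out [-3,3] | ==
  [6] u=5 | in [-3,3] | out [-3,3] | prev ⊥ | push {}
  [7] u=6 | in [-3,3] | out [-3,1] | prev ⊥ | push {4,5}
  [8] u=1 | in [-3,3] | out [-3,3] | ==
  [9] u=4 | in [-3,1] | out [-3,3] | ==
  [10] u=5 | in [-3,3] | out [-3,3] | ==

Converged values:
  [0] [-1,3]
  [1] [-3,3]
  [2] [-3,3]
  [3] [-2,0]
  [4] [-3,3]
  [5] [-3,3]
  [6] [-3,1]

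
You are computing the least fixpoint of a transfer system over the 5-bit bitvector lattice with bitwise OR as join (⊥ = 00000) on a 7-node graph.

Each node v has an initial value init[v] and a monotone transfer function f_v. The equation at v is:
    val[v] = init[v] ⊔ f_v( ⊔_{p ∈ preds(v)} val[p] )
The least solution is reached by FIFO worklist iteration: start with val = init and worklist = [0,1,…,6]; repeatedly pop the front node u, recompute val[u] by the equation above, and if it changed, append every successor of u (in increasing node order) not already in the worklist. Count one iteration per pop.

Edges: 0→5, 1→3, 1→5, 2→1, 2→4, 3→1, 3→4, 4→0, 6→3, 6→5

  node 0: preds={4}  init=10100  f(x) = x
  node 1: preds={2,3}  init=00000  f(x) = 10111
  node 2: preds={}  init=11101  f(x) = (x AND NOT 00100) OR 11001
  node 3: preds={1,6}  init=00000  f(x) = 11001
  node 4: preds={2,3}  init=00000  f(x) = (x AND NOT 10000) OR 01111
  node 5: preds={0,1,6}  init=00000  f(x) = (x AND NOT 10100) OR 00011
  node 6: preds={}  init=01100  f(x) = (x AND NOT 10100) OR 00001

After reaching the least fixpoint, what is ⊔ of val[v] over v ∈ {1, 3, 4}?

Iteration log — 11 steps:
  step 1. node 0  ⊔preds=00000  new=10100  stable
  step 2. node 1  ⊔preds=11101  new=10111  old=00000  +wl: 
  step 3. node 2  ⊔preds=00000  new=11101  stable
  step 4. node 3  ⊔preds=11111  new=11001  old=00000  +wl: 1
  step 5. node 4  ⊔preds=11101  new=01111  old=00000  +wl: 0
  step 6. node 5  ⊔preds=11111  new=01011  old=00000  +wl: 
  step 7. node 6  ⊔preds=00000  new=01101  old=01100  +wl: 3,5
  step 8. node 1  ⊔preds=11101  new=10111  stable
  step 9. node 0  ⊔preds=01111  new=11111  old=10100  +wl: 
  step 10. node 3  ⊔preds=11111  new=11001  stable
  step 11. node 5  ⊔preds=11111  new=01011  stable

Least fixpoint reached:
  node 0: 11111
  node 1: 10111
  node 2: 11101
  node 3: 11001
  node 4: 01111
  node 5: 01011
  node 6: 01101

11111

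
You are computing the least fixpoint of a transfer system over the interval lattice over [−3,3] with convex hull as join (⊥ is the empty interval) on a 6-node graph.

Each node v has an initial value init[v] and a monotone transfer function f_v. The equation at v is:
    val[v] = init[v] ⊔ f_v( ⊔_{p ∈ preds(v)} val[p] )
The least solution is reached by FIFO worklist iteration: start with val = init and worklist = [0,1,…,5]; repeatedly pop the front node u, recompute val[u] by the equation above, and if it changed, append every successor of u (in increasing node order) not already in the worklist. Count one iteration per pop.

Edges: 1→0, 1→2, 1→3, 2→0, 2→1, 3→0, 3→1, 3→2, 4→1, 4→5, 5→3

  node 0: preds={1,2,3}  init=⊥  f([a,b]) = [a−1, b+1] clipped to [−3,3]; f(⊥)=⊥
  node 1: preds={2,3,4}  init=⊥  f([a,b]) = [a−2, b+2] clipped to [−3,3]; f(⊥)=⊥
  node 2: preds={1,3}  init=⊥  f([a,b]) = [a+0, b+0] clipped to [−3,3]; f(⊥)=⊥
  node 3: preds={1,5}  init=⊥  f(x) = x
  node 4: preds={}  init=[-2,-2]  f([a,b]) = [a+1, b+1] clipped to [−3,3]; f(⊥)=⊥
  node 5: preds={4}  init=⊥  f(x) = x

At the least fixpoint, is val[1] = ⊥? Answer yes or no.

no

Worklist (18 pops):
  #1 pop 0: in=⊥ → ⊥ (no change)
  #2 pop 1: in=[-2,-2] → [-3,0] (was ⊥); enqueue [0]
  #3 pop 2: in=[-3,0] → [-3,0] (was ⊥); enqueue [1]
  #4 pop 3: in=[-3,0] → [-3,0] (was ⊥); enqueue [2]
  #5 pop 4: in=⊥ → [-2,-2] (no change)
  #6 pop 5: in=[-2,-2] → [-2,-2] (was ⊥); enqueue [3]
  #7 pop 0: in=[-3,0] → [-3,1] (was ⊥); enqueue []
  #8 pop 1: in=[-3,0] → [-3,2] (was [-3,0]); enqueue [0]
  #9 pop 2: in=[-3,2] → [-3,2] (was [-3,0]); enqueue [1]
  #10 pop 3: in=[-3,2] → [-3,2] (was [-3,0]); enqueue [2]
  #11 pop 0: in=[-3,2] → [-3,3] (was [-3,1]); enqueue []
  #12 pop 1: in=[-3,2] → [-3,3] (was [-3,2]); enqueue [0,3]
  #13 pop 2: in=[-3,3] → [-3,3] (was [-3,2]); enqueue [1]
  #14 pop 0: in=[-3,3] → [-3,3] (no change)
  #15 pop 3: in=[-3,3] → [-3,3] (was [-3,2]); enqueue [0,2]
  #16 pop 1: in=[-3,3] → [-3,3] (no change)
  #17 pop 0: in=[-3,3] → [-3,3] (no change)
  #18 pop 2: in=[-3,3] → [-3,3] (no change)

Fixpoint:
  val[0] = [-3,3]
  val[1] = [-3,3]
  val[2] = [-3,3]
  val[3] = [-3,3]
  val[4] = [-2,-2]
  val[5] = [-2,-2]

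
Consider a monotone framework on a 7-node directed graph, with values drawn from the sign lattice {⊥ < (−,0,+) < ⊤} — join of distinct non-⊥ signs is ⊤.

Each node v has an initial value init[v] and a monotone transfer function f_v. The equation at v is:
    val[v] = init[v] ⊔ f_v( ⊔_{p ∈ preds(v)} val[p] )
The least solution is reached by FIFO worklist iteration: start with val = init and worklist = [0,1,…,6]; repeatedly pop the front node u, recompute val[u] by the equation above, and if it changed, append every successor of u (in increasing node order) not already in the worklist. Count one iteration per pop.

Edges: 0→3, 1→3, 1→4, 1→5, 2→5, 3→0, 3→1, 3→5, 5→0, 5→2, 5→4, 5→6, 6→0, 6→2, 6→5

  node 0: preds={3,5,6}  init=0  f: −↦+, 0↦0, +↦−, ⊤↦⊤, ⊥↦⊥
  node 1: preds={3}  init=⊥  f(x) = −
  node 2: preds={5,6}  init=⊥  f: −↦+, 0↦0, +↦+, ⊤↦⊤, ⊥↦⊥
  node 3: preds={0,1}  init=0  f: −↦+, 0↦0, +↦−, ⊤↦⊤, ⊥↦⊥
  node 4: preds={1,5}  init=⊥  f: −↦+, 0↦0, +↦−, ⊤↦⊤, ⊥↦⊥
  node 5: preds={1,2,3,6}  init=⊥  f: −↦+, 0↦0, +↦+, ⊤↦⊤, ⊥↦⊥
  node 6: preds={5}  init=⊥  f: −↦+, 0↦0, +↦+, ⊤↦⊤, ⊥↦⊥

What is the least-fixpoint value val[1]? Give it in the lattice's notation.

Iteration log — 13 steps:
  step 1. node 0  ⊔preds=0  new=0  stable
  step 2. node 1  ⊔preds=0  new=−  old=⊥  +wl: 
  step 3. node 2  ⊔preds=⊥  new=⊥  stable
  step 4. node 3  ⊔preds=⊤  new=⊤  old=0  +wl: 0,1
  step 5. node 4  ⊔preds=−  new=+  old=⊥  +wl: 
  step 6. node 5  ⊔preds=⊤  new=⊤  old=⊥  +wl: 2,4
  step 7. node 6  ⊔preds=⊤  new=⊤  old=⊥  +wl: 5
  step 8. node 0  ⊔preds=⊤  new=⊤  old=0  +wl: 3
  step 9. node 1  ⊔preds=⊤  new=−  stable
  step 10. node 2  ⊔preds=⊤  new=⊤  old=⊥  +wl: 
  step 11. node 4  ⊔preds=⊤  new=⊤  old=+  +wl: 
  step 12. node 5  ⊔preds=⊤  new=⊤  stable
  step 13. node 3  ⊔preds=⊤  new=⊤  stable

Least fixpoint reached:
  node 0: ⊤
  node 1: −
  node 2: ⊤
  node 3: ⊤
  node 4: ⊤
  node 5: ⊤
  node 6: ⊤

−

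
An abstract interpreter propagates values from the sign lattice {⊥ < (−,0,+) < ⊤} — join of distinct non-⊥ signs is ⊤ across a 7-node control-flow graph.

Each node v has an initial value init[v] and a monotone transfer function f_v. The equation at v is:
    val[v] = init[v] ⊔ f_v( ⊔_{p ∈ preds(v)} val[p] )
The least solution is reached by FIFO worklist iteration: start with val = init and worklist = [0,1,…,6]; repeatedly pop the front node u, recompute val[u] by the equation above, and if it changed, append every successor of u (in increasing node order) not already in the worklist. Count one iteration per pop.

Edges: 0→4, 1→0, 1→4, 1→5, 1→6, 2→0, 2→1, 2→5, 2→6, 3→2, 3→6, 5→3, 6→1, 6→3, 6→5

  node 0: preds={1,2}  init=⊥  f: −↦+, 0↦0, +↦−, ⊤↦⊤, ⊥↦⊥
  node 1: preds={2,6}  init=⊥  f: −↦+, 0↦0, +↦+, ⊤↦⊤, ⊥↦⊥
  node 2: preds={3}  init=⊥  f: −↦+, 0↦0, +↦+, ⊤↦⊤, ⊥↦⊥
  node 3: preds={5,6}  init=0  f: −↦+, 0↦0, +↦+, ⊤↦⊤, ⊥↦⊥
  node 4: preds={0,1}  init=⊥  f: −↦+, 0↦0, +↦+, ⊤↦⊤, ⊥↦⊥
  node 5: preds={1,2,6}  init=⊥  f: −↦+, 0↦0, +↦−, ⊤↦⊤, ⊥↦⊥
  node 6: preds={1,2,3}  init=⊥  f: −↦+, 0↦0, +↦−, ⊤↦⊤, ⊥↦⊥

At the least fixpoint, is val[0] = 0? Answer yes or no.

Worklist (14 pops):
  #1 pop 0: in=⊥ → ⊥ (no change)
  #2 pop 1: in=⊥ → ⊥ (no change)
  #3 pop 2: in=0 → 0 (was ⊥); enqueue [0,1]
  #4 pop 3: in=⊥ → 0 (no change)
  #5 pop 4: in=⊥ → ⊥ (no change)
  #6 pop 5: in=0 → 0 (was ⊥); enqueue [3]
  #7 pop 6: in=0 → 0 (was ⊥); enqueue [5]
  #8 pop 0: in=0 → 0 (was ⊥); enqueue [4]
  #9 pop 1: in=0 → 0 (was ⊥); enqueue [0,6]
  #10 pop 3: in=0 → 0 (no change)
  #11 pop 5: in=0 → 0 (no change)
  #12 pop 4: in=0 → 0 (was ⊥); enqueue []
  #13 pop 0: in=0 → 0 (no change)
  #14 pop 6: in=0 → 0 (no change)

Fixpoint:
  val[0] = 0
  val[1] = 0
  val[2] = 0
  val[3] = 0
  val[4] = 0
  val[5] = 0
  val[6] = 0

yes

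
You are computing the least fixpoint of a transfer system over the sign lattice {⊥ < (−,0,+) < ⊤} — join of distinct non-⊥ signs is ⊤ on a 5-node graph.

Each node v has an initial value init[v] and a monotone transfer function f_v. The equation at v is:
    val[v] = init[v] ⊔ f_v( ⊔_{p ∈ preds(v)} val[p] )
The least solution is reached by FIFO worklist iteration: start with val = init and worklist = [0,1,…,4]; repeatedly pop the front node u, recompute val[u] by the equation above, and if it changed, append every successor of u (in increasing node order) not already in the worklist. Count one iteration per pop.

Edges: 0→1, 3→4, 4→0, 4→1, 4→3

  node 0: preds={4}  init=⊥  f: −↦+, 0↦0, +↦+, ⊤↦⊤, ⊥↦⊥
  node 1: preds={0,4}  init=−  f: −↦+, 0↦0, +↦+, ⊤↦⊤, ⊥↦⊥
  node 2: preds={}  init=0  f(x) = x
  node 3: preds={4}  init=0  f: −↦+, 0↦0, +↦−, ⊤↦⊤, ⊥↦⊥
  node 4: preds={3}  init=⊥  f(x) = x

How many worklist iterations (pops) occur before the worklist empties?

Worklist (8 pops):
  #1 pop 0: in=⊥ → ⊥ (no change)
  #2 pop 1: in=⊥ → − (no change)
  #3 pop 2: in=⊥ → 0 (no change)
  #4 pop 3: in=⊥ → 0 (no change)
  #5 pop 4: in=0 → 0 (was ⊥); enqueue [0,1,3]
  #6 pop 0: in=0 → 0 (was ⊥); enqueue []
  #7 pop 1: in=0 → ⊤ (was −); enqueue []
  #8 pop 3: in=0 → 0 (no change)

Fixpoint:
  val[0] = 0
  val[1] = ⊤
  val[2] = 0
  val[3] = 0
  val[4] = 0

8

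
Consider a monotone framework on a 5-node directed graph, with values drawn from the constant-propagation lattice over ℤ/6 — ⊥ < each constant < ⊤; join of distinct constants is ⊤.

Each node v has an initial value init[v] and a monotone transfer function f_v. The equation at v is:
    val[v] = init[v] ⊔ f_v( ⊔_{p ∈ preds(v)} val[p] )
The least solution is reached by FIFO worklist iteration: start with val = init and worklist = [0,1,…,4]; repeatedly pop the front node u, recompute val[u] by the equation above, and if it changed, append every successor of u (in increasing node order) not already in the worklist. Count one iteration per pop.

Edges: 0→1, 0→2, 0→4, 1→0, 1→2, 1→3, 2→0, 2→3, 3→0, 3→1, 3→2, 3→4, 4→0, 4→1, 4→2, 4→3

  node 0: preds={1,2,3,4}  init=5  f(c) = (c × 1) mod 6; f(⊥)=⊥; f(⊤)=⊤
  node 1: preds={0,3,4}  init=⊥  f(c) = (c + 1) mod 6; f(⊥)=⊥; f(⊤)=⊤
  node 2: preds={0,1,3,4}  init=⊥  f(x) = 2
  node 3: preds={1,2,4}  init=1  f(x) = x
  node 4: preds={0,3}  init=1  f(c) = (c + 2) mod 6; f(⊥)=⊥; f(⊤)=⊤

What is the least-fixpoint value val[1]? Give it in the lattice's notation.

⊤

Iteration log — 9 steps:
  step 1. node 0  ⊔preds=1  new=⊤  old=5  +wl: 
  step 2. node 1  ⊔preds=⊤  new=⊤  old=⊥  +wl: 0
  step 3. node 2  ⊔preds=⊤  new=2  old=⊥  +wl: 
  step 4. node 3  ⊔preds=⊤  new=⊤  old=1  +wl: 1,2
  step 5. node 4  ⊔preds=⊤  new=⊤  old=1  +wl: 3
  step 6. node 0  ⊔preds=⊤  new=⊤  stable
  step 7. node 1  ⊔preds=⊤  new=⊤  stable
  step 8. node 2  ⊔preds=⊤  new=2  stable
  step 9. node 3  ⊔preds=⊤  new=⊤  stable

Least fixpoint reached:
  node 0: ⊤
  node 1: ⊤
  node 2: 2
  node 3: ⊤
  node 4: ⊤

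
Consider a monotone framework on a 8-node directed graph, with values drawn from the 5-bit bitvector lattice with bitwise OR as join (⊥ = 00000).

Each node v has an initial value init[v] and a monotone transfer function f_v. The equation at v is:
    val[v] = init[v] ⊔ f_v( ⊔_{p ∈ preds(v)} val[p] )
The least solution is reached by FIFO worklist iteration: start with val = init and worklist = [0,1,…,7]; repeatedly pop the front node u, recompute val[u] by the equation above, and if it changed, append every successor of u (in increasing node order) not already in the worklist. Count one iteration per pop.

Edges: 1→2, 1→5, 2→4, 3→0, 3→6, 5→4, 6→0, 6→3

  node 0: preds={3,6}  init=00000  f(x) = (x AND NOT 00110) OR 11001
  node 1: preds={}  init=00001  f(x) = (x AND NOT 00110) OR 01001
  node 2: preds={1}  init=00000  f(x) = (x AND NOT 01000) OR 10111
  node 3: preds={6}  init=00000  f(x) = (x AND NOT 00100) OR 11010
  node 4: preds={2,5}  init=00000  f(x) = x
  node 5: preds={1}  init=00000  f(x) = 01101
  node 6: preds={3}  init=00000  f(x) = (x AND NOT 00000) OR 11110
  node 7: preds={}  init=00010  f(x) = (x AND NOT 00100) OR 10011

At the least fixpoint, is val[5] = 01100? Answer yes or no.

Trace (11 dequeues):
  [1] u=0 | in 00000 | out 11001 | prev 00000 | push {}
  [2] u=1 | in 00000 | out 01001 | prev 00001 | push {}
  [3] u=2 | in 01001 | out 10111 | prev 00000 | push {}
  [4] u=3 | in 00000 | out 11010 | prev 00000 | push {0}
  [5] u=4 | in 10111 | out 10111 | prev 00000 | push {}
  [6] u=5 | in 01001 | out 01101 | prev 00000 | push {4}
  [7] u=6 | in 11010 | out 11110 | prev 00000 | push {3}
  [8] u=7 | in 00000 | out 10011 | prev 00010 | push {}
  [9] u=0 | in 11110 | out 11001 | ==
  [10] u=4 | in 11111 | out 11111 | prev 10111 | push {}
  [11] u=3 | in 11110 | out 11010 | ==

Converged values:
  [0] 11001
  [1] 01001
  [2] 10111
  [3] 11010
  [4] 11111
  [5] 01101
  [6] 11110
  [7] 10011

no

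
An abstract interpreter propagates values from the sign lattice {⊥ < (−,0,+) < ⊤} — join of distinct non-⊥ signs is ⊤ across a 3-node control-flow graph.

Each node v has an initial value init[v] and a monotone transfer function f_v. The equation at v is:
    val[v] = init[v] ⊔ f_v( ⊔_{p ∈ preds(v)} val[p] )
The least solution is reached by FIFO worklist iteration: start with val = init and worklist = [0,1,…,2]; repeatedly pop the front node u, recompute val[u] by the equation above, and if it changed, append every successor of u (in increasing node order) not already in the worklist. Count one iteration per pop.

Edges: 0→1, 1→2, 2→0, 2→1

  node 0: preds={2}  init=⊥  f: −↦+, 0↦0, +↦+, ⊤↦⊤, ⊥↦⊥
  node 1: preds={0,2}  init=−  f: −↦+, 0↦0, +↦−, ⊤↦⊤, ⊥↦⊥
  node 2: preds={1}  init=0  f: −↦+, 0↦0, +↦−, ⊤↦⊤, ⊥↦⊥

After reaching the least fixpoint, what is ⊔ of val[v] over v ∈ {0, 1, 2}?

Worklist (5 pops):
  #1 pop 0: in=0 → 0 (was ⊥); enqueue []
  #2 pop 1: in=0 → ⊤ (was −); enqueue []
  #3 pop 2: in=⊤ → ⊤ (was 0); enqueue [0,1]
  #4 pop 0: in=⊤ → ⊤ (was 0); enqueue []
  #5 pop 1: in=⊤ → ⊤ (no change)

Fixpoint:
  val[0] = ⊤
  val[1] = ⊤
  val[2] = ⊤

⊤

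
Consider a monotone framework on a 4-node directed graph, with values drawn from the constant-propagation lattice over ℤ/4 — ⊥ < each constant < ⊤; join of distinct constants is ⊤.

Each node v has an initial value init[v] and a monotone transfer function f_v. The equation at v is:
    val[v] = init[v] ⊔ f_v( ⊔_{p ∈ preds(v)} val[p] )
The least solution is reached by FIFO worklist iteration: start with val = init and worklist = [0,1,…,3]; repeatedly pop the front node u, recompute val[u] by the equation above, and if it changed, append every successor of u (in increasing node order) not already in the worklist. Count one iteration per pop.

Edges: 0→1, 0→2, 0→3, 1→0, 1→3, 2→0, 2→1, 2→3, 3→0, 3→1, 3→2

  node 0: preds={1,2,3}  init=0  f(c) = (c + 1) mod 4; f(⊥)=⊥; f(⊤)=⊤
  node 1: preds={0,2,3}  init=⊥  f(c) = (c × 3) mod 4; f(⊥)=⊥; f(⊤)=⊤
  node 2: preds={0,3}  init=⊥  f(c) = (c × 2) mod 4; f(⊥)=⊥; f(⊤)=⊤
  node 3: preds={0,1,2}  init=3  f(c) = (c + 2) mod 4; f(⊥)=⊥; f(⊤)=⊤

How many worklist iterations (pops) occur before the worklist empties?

8

Iteration log — 8 steps:
  step 1. node 0  ⊔preds=3  new=0  stable
  step 2. node 1  ⊔preds=⊤  new=⊤  old=⊥  +wl: 0
  step 3. node 2  ⊔preds=⊤  new=⊤  old=⊥  +wl: 1
  step 4. node 3  ⊔preds=⊤  new=⊤  old=3  +wl: 2
  step 5. node 0  ⊔preds=⊤  new=⊤  old=0  +wl: 3
  step 6. node 1  ⊔preds=⊤  new=⊤  stable
  step 7. node 2  ⊔preds=⊤  new=⊤  stable
  step 8. node 3  ⊔preds=⊤  new=⊤  stable

Least fixpoint reached:
  node 0: ⊤
  node 1: ⊤
  node 2: ⊤
  node 3: ⊤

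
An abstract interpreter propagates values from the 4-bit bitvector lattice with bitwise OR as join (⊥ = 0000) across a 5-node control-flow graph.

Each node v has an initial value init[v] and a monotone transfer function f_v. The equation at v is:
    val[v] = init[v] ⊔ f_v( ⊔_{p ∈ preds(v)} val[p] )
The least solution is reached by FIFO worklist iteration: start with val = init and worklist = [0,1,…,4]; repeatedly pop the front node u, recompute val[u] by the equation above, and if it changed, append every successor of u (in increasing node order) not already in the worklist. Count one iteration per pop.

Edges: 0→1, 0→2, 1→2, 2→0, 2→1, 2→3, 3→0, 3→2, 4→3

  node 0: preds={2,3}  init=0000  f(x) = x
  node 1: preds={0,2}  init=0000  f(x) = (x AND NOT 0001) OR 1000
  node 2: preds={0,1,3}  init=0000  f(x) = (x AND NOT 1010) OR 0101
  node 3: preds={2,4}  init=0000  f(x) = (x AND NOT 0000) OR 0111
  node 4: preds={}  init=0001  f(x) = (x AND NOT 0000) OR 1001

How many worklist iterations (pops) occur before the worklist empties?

12

Worklist (12 pops):
  #1 pop 0: in=0000 → 0000 (no change)
  #2 pop 1: in=0000 → 1000 (was 0000); enqueue []
  #3 pop 2: in=1000 → 0101 (was 0000); enqueue [0,1]
  #4 pop 3: in=0101 → 0111 (was 0000); enqueue [2]
  #5 pop 4: in=0000 → 1001 (was 0001); enqueue [3]
  #6 pop 0: in=0111 → 0111 (was 0000); enqueue []
  #7 pop 1: in=0111 → 1110 (was 1000); enqueue []
  #8 pop 2: in=1111 → 0101 (no change)
  #9 pop 3: in=1101 → 1111 (was 0111); enqueue [0,2]
  #10 pop 0: in=1111 → 1111 (was 0111); enqueue [1]
  #11 pop 2: in=1111 → 0101 (no change)
  #12 pop 1: in=1111 → 1110 (no change)

Fixpoint:
  val[0] = 1111
  val[1] = 1110
  val[2] = 0101
  val[3] = 1111
  val[4] = 1001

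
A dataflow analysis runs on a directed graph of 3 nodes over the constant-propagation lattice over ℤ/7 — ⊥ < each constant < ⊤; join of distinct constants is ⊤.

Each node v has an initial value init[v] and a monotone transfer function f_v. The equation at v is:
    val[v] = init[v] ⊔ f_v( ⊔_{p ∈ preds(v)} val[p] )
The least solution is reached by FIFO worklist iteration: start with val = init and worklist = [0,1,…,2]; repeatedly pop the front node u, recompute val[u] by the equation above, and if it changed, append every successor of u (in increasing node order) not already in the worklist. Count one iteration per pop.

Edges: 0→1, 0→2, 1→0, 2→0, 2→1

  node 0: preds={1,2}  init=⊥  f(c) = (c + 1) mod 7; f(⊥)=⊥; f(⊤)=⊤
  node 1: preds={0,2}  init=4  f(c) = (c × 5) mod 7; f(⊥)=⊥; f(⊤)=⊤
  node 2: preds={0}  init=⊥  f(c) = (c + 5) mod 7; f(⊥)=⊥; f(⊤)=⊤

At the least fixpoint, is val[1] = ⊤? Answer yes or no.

Trace (8 dequeues):
  [1] u=0 | in 4 | out 5 | prev ⊥ | push {}
  [2] u=1 | in 5 | out 4 | ==
  [3] u=2 | in 5 | out 3 | prev ⊥ | push {0,1}
  [4] u=0 | in ⊤ | out ⊤ | prev 5 | push {2}
  [5] u=1 | in ⊤ | out ⊤ | prev 4 | push {0}
  [6] u=2 | in ⊤ | out ⊤ | prev 3 | push {1}
  [7] u=0 | in ⊤ | out ⊤ | ==
  [8] u=1 | in ⊤ | out ⊤ | ==

Converged values:
  [0] ⊤
  [1] ⊤
  [2] ⊤

yes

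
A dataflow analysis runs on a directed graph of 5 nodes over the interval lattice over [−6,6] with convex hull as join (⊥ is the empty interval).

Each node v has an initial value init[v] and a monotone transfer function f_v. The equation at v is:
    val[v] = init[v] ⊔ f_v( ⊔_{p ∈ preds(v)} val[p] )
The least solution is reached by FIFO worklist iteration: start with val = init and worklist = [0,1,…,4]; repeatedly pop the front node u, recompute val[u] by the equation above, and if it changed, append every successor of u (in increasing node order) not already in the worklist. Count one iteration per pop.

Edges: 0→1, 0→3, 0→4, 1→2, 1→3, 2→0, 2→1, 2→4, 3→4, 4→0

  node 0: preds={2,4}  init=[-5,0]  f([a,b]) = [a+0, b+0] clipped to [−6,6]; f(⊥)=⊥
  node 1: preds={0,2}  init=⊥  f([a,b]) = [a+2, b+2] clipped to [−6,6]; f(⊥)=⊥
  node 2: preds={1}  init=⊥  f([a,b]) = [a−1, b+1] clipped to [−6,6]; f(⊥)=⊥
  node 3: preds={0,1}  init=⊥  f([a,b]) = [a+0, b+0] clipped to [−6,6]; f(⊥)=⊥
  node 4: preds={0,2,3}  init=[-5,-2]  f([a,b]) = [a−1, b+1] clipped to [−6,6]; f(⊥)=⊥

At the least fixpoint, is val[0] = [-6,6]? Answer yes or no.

yes

Trace (14 dequeues):
  [1] u=0 | in [-5,-2] | out [-5,0] | ==
  [2] u=1 | in [-5,0] | out [-3,2] | prev ⊥ | push {}
  [3] u=2 | in [-3,2] | out [-4,3] | prev ⊥ | push {0,1}
  [4] u=3 | in [-5,2] | out [-5,2] | prev ⊥ | push {}
  [5] u=4 | in [-5,3] | out [-6,4] | prev [-5,-2] | push {}
  [6] u=0 | in [-6,4] | out [-6,4] | prev [-5,0] | push {3,4}
  [7] u=1 | in [-6,4] | out [-4,6] | prev [-3,2] | push {2}
  [8] u=3 | in [-6,6] | out [-6,6] | prev [-5,2] | push {}
  [9] u=4 | in [-6,6] | out [-6,6] | prev [-6,4] | push {0}
  [10] u=2 | in [-4,6] | out [-5,6] | prev [-4,3] | push {1,4}
  [11] u=0 | in [-6,6] | out [-6,6] | prev [-6,4] | push {3}
  [12] u=1 | in [-6,6] | out [-4,6] | ==
  [13] u=4 | in [-6,6] | out [-6,6] | ==
  [14] u=3 | in [-6,6] | out [-6,6] | ==

Converged values:
  [0] [-6,6]
  [1] [-4,6]
  [2] [-5,6]
  [3] [-6,6]
  [4] [-6,6]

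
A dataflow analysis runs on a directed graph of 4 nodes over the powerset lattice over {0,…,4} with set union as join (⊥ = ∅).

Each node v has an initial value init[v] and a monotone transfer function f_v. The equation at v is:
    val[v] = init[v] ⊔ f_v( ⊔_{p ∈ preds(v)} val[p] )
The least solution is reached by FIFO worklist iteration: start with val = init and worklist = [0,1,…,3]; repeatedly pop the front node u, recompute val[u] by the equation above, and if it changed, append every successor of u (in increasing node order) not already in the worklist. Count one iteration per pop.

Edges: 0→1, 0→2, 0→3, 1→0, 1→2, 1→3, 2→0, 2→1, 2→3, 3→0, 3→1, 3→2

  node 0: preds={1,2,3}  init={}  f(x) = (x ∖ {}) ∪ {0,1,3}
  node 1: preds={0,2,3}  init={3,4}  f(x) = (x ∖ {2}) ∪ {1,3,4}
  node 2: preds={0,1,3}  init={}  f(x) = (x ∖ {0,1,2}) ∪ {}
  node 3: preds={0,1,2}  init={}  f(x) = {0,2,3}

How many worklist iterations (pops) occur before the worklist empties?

8

Trace (8 dequeues):
  [1] u=0 | in {3,4} | out {0,1,3,4} | prev {} | push {}
  [2] u=1 | in {0,1,3,4} | out {0,1,3,4} | prev {3,4} | push {0}
  [3] u=2 | in {0,1,3,4} | out {3,4} | prev {} | push {1}
  [4] u=3 | in {0,1,3,4} | out {0,2,3} | prev {} | push {2}
  [5] u=0 | in {0,1,2,3,4} | out {0,1,2,3,4} | prev {0,1,3,4} | push {3}
  [6] u=1 | in {0,1,2,3,4} | out {0,1,3,4} | ==
  [7] u=2 | in {0,1,2,3,4} | out {3,4} | ==
  [8] u=3 | in {0,1,2,3,4} | out {0,2,3} | ==

Converged values:
  [0] {0,1,2,3,4}
  [1] {0,1,3,4}
  [2] {3,4}
  [3] {0,2,3}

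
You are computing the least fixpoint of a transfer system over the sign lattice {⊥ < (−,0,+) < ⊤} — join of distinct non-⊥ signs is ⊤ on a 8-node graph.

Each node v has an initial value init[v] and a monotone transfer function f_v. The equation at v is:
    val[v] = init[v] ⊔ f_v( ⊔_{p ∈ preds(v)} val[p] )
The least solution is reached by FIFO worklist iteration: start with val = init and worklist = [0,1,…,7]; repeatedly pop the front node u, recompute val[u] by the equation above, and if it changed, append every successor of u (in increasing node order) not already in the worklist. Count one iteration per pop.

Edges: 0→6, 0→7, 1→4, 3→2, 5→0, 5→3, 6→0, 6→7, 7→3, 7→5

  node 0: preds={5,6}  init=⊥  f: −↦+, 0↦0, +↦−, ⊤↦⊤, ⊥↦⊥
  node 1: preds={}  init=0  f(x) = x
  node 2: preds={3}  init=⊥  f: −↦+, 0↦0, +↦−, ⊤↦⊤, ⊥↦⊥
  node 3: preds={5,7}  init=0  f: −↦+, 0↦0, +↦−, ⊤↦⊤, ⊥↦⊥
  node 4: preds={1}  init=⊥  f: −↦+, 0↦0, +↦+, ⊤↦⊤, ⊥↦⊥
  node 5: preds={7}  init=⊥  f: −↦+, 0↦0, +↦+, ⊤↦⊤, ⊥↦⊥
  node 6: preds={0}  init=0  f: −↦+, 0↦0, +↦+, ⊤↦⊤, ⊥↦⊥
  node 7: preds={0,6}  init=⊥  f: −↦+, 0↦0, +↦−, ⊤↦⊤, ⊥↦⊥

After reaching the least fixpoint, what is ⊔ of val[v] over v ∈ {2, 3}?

Trace (12 dequeues):
  [1] u=0 | in 0 | out 0 | prev ⊥ | push {}
  [2] u=1 | in ⊥ | out 0 | ==
  [3] u=2 | in 0 | out 0 | prev ⊥ | push {}
  [4] u=3 | in ⊥ | out 0 | ==
  [5] u=4 | in 0 | out 0 | prev ⊥ | push {}
  [6] u=5 | in ⊥ | out ⊥ | ==
  [7] u=6 | in 0 | out 0 | ==
  [8] u=7 | in 0 | out 0 | prev ⊥ | push {3,5}
  [9] u=3 | in 0 | out 0 | ==
  [10] u=5 | in 0 | out 0 | prev ⊥ | push {0,3}
  [11] u=0 | in 0 | out 0 | ==
  [12] u=3 | in 0 | out 0 | ==

Converged values:
  [0] 0
  [1] 0
  [2] 0
  [3] 0
  [4] 0
  [5] 0
  [6] 0
  [7] 0

0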